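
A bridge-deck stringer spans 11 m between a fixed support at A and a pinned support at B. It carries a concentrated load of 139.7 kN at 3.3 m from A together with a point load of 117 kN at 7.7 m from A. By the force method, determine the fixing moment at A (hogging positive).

M_A = 450 kN·m

Take the reaction at B as the redundant and release it; the primary structure is a cantilever fixed at A.
Primary-structure tip deflection at B by superposition:
  point load 139.7 at a = 3.3: Pa²(3L − a)/(6EI) = 7531/EI
  point load 117 at a = 7.7: Pa²(3L − a)/(6EI) = 29251/EI
  δ_0 = 36781/EI
Tip deflection under a unit load at B: L³/(3EI) = 443.7/EI.
Compatibility at B: δ_0 − R_B·δ_{BB} = 0, so R_B = 36781/443.7 = 82.9 kN.
Moment equilibrium about A: M_A = Σ(load moments about A) − R_B·L = 1362 − 82.9×11 = 450 kN·m.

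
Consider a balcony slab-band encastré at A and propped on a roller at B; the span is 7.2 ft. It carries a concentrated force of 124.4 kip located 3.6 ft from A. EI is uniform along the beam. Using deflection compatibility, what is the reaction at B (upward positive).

R_B = 38.88 kip

Choose R_B as the redundant. The primary structure is the cantilever fixed at A.
Deflection at B on the released cantilever, summing each load's contribution:
  point load 124.4 at a = 3.6: Pa²(3L − a)/(6EI) = 4837/EI
Flexibility coefficient — unit upward force at B: δ_{BB} = L³/(3EI) = 124.4/EI.
The prop prevents deflection at B: R_B = δ_0/δ_{BB} = 4837/124.4 = 38.88 kip.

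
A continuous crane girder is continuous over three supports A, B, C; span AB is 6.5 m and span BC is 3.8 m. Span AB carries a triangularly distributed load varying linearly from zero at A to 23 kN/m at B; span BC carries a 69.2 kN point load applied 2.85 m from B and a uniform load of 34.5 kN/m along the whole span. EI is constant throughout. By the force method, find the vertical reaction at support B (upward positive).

Take M_B as the redundant. Released structure: two simple spans AB and BC with a hinge at B.
End slopes at the hinge B, treating each span as simply supported:
  span AB: triangular load, peak 23: w₀L³/(45EI) = 140.4/EI
  span BC: point load 69.2 at a = 2.85: Pab(L + b)/(6LEI) = 39.03/EI
  span BC: UDL 34.5: wL³/(24EI) = 78.88/EI
  relative rotation θ_0 = (140.4 + 117.9)/EI = 258.3/EI
A unit hogging moment at B produces rotation L₁/(3EI) + L₂/(3EI) = 3.433/EI.
Slope continuity at B: θ_0 = M_B·3.433/EI, so M_B = 258.3/3.433 = 75.23 kN·m (hogging).
Span AB, ΣM about A with M_B applied at B: R_B^{AB}·6.5 = 323.9 + 75.23, so R_B^{AB} = 61.41 kN and R_A = 74.75 − 61.41 = 13.34 kN.
Span BC, ΣM about C: R_B^{BC}·3.8 = 314.8 + 75.23, so R_B^{BC} = 102.6 kN and R_C = 200.3 − 102.6 = 97.65 kN.
R_B = 61.41 + 102.6 = 164.1 kN.

R_B = 164.1 kN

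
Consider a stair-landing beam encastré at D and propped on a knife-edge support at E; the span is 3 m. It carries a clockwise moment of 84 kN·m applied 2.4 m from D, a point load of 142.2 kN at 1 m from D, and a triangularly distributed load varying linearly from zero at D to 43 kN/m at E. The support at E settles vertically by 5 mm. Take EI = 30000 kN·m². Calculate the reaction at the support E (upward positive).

Choose R_E as the redundant. The primary structure is the cantilever fixed at D.
Downward deflection at the released point E due to the loads:
  clockwise couple 84 at a = 2.4: M₀a(2L − a)/(2EI) = 362.9/EI
  point load 142.2 at a = 1: Pa²(3L − a)/(6EI) = 189.6/EI
  triangular load, peak 43 at the free end: 11w₀L⁴/(120EI) = 319.3/EI
  δ_0 = 871.8/EI
Tip deflection under a unit load at E: L³/(3EI) = 9/EI.
With EI = 30000 kN·m²: δ_0 = 0.029059 m and δ_{EE} = 0.0003 m/kN.
Compatibility — the beam at E must follow the support down by 0.005 m: δ_0 − R_E·δ_{EE} = 0.005, so R_E = (0.029059 − 0.005)/0.0003 = 80.2 kN.

R_E = 80.2 kN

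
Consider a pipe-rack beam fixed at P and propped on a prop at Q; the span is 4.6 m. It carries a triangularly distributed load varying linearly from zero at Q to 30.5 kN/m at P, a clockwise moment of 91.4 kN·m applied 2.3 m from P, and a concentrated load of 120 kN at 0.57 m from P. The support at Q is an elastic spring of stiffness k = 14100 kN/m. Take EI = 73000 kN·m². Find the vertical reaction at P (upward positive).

R_P = 156.5 kN

Release the roller at Q. Primary structure: cantilever fixed at P.
Deflection at Q on the released cantilever, summing each load's contribution:
  triangular load, peak 30.5 at the fixed end: w₀L⁴/(30EI) = 455.2/EI
  clockwise couple 91.4 at a = 2.3: M₀a(2L − a)/(2EI) = 725.3/EI
  point load 120 at a = 0.57: Pa²(3L − a)/(6EI) = 85.97/EI
  δ_0 = 1266/EI
Tip deflection under a unit load at Q: L³/(3EI) = 32.45/EI.
With EI = 73000 kN·m²: δ_0 = 0.017348 m and δ_{QQ} = 0.000444 m/kN.
Compatibility — the spring shortens by R_Q/k under the reaction it provides: δ_0 − R_Q·δ_{QQ} = R_Q/k. With 1/k = 0.000071 m/kN, R_Q = δ_0 / (δ_{QQ} + 1/k) = 0.017348 / (0.000444 + 0.000071) = 33.66 kN.
Vertical equilibrium: R_P = ΣP − R_Q = 190.2 − 33.66 = 156.5 kN.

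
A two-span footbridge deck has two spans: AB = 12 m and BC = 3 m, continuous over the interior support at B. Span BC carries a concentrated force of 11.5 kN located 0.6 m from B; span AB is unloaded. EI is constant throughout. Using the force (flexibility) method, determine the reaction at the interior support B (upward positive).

Take M_B as the redundant. Released structure: two simple spans AB and BC with a hinge at B.
End slopes at the hinge B, treating each span as simply supported:
  span BC: point load 11.5 at a = 0.6: Pab(L + b)/(6LEI) = 4.968/EI
  relative rotation θ_0 = (0 + 4.968)/EI = 4.968/EI
A unit hogging moment at B produces rotation L₁/(3EI) + L₂/(3EI) = 5/EI.
Compatibility: M_B·(L₁+L₂)/(3EI) = θ_0, giving M_B = 0.9936 kN·m (hogging).
Span AB, ΣM about A with M_B applied at B: R_B^{AB}·12 = 0 + 0.9936, so R_B^{AB} = 0.0828 kN and R_A = 0 − 0.0828 = -0.0828 kN.
Span BC, ΣM about C: R_B^{BC}·3 = 27.6 + 0.9936, so R_B^{BC} = 9.531 kN and R_C = 11.5 − 9.531 = 1.969 kN.
R_B = 0.0828 + 9.531 = 9.614 kN.

R_B = 9.614 kN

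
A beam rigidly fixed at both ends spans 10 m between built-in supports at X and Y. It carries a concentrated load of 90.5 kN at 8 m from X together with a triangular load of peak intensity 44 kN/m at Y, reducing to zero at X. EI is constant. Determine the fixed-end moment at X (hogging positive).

Take the two fixed-end moments M_X, M_Y as redundants; the released structure is the simple span XY.
Simple-span end rotations at X and Y under the given loads:
  at X: point load 90.5 at a = 8: Pab(L + b)/(6LEI) = 289.6/EI
  at Y: point load 90.5 at a = 8: Pab(L + a)/(6LEI) = 434.4/EI
  at X: triangular load, peak 44: 7w₀L³/(360EI) = 855.6/EI
  at Y: triangular load, peak 44: w₀L³/(45EI) = 977.8/EI
  θ_X0 = 1145/EI,  θ_Y0 = 1412/EI
Flexibility coefficients: a unit moment at one end gives L/(3EI) there and L/(6EI) at the far end, so f₁₁ = f₂₂ = 3.333/EI and f₁₂ = f₂₁ = 1.667/EI.
Compatibility — zero rotation at each built-in end:
  3.333 M_X + 1.667 M_Y = 1145
  1.667 M_X + 3.333 M_Y = 1412
Solving the pair gives M_X = 175.6 kN·m and M_Y = 335.8 kN·m (hogging).

M_X = 175.6 kN·m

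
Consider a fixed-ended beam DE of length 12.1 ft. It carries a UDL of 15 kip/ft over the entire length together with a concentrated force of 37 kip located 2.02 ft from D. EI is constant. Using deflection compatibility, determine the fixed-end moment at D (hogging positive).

M_D = 234.9 kip·ft

Take the two fixed-end moments M_D, M_E as redundants; the released structure is the simple span DE.
On the primary (simply-supported) span, the end slopes from the loading are:
  at D: UDL 15: wL³/(24EI) = 1107/EI
  at E: UDL 15: wL³/(24EI) = 1107/EI
  at D: point load 37 at a = 2.02: Pab(L + b)/(6LEI) = 230.2/EI
  at E: point load 37 at a = 2.02: Pab(L + a)/(6LEI) = 146.5/EI
  θ_D0 = 1337/EI,  θ_E0 = 1254/EI
Flexibility coefficients: a unit moment at one end gives L/(3EI) there and L/(6EI) at the far end, so f₁₁ = f₂₂ = 4.033/EI and f₁₂ = f₂₁ = 2.017/EI.
Compatibility — zero rotation at each built-in end:
  4.033 M_D + 2.017 M_E = 1337
  2.017 M_D + 4.033 M_E = 1254
Solving the pair gives M_D = 234.9 kip·ft and M_E = 193.4 kip·ft (hogging).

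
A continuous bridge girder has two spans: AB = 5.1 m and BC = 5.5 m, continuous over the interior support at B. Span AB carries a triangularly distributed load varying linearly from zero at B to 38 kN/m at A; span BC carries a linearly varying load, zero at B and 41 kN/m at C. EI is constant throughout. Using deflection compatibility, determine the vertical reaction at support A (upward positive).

R_A = 51.8 kN

Insert a hinge at B; M_B is the redundant, and each span becomes simply supported.
Discontinuity in slope at B on the released structure — sum the simple-span end rotations:
  span AB: triangular load, peak 38: 7w₀L³/(360EI) = 98.01/EI
  span BC: triangular load, peak 41: 7w₀L³/(360EI) = 132.6/EI
  relative rotation θ_0 = (98.01 + 132.6)/EI = 230.7/EI
A unit hogging moment at B produces rotation L₁/(3EI) + L₂/(3EI) = 3.533/EI.
Slope continuity at B: θ_0 = M_B·3.533/EI, so M_B = 230.7/3.533 = 65.28 kN·m (hogging).
Span AB, ΣM about A with M_B applied at B: R_B^{AB}·5.1 = 164.7 + 65.28, so R_B^{AB} = 45.1 kN and R_A = 96.9 − 45.1 = 51.8 kN.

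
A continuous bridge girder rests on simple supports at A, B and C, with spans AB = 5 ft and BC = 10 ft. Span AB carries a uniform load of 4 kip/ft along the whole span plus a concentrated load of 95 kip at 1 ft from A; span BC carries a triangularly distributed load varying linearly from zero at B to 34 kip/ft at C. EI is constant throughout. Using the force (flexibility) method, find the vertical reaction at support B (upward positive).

R_B = 131.1 kip

Release continuity at B by inserting a hinge; the redundant is the internal moment M_B. The primary structure is two simply-supported spans AB and BC.
End slopes at the hinge B, treating each span as simply supported:
  span AB: UDL 4: wL³/(24EI) = 20.83/EI
  span AB: point load 95 at a = 1: Pab(L + a)/(6LEI) = 76/EI
  span BC: triangular load, peak 34: 7w₀L³/(360EI) = 661.1/EI
  relative rotation θ_0 = (96.83 + 661.1)/EI = 757.9/EI
A unit hogging moment at B produces rotation L₁/(3EI) + L₂/(3EI) = 5/EI.
Slope continuity at B: θ_0 = M_B·5/EI, so M_B = 757.9/5 = 151.6 kip·ft (hogging).
Span AB, ΣM about A with M_B applied at B: R_B^{AB}·5 = 145 + 151.6, so R_B^{AB} = 59.32 kip and R_A = 115 − 59.32 = 55.68 kip.
Span BC, ΣM about C: R_B^{BC}·10 = 566.7 + 151.6, so R_B^{BC} = 71.83 kip and R_C = 170 − 71.83 = 98.17 kip.
R_B = 59.32 + 71.83 = 131.1 kip.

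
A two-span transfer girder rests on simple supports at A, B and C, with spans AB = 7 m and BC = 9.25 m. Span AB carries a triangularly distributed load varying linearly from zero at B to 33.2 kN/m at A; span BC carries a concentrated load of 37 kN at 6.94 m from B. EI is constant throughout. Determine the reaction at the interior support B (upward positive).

R_B = 63.96 kN

Insert a hinge at B; M_B is the redundant, and each span becomes simply supported.
End slopes at the hinge B, treating each span as simply supported:
  span AB: triangular load, peak 33.2: 7w₀L³/(360EI) = 221.4/EI
  span BC: point load 37 at a = 6.94: Pab(L + b)/(6LEI) = 123.5/EI
  relative rotation θ_0 = (221.4 + 123.5)/EI = 345/EI
A unit hogging moment at B produces rotation L₁/(3EI) + L₂/(3EI) = 5.417/EI.
Slope continuity at B: θ_0 = M_B·5.417/EI, so M_B = 345/5.417 = 63.69 kN·m (hogging).
Span AB, ΣM about A with M_B applied at B: R_B^{AB}·7 = 271.1 + 63.69, so R_B^{AB} = 47.83 kN and R_A = 116.2 − 47.83 = 68.37 kN.
Span BC, ΣM about C: R_B^{BC}·9.25 = 85.47 + 63.69, so R_B^{BC} = 16.13 kN and R_C = 37 − 16.13 = 20.87 kN.
R_B = 47.83 + 16.13 = 63.96 kN.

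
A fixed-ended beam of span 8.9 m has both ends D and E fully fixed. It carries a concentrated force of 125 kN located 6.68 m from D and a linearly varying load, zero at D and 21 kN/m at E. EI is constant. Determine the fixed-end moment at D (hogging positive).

M_D = 107.4 kN·m

Release both end moments; the primary structure is a simply-supported span DE with redundants M_D and M_E.
Simple-span end rotations at D and E under the given loads:
  at D: point load 125 at a = 6.68: Pab(L + b)/(6LEI) = 386/EI
  at E: point load 125 at a = 6.68: Pab(L + a)/(6LEI) = 540.8/EI
  at D: triangular load, peak 21: 7w₀L³/(360EI) = 287.9/EI
  at E: triangular load, peak 21: w₀L³/(45EI) = 329/EI
  θ_D0 = 673.9/EI,  θ_E0 = 869.8/EI
Flexibility coefficients: a unit moment at one end gives L/(3EI) there and L/(6EI) at the far end, so f₁₁ = f₂₂ = 2.967/EI and f₁₂ = f₂₁ = 1.483/EI.
Compatibility — zero rotation at each built-in end:
  2.967 M_D + 1.483 M_E = 673.9
  1.483 M_D + 2.967 M_E = 869.8
Solving the pair gives M_D = 107.4 kN·m and M_E = 239.5 kN·m (hogging).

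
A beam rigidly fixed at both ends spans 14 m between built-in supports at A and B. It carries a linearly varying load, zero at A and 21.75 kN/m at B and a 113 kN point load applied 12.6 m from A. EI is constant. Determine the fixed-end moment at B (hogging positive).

M_B = 341.3 kN·m

Release both end moments; the primary structure is a simply-supported span AB with redundants M_A and M_B.
Simple-span end rotations at A and B under the given loads:
  at A: triangular load, peak 21.75: 7w₀L³/(360EI) = 1160/EI
  at B: triangular load, peak 21.75: w₀L³/(45EI) = 1326/EI
  at A: point load 113 at a = 12.6: Pab(L + b)/(6LEI) = 365.4/EI
  at B: point load 113 at a = 12.6: Pab(L + a)/(6LEI) = 631.2/EI
  θ_A0 = 1526/EI,  θ_B0 = 1957/EI
Flexibility coefficients: a unit moment at one end gives L/(3EI) there and L/(6EI) at the far end, so f₁₁ = f₂₂ = 4.667/EI and f₁₂ = f₂₁ = 2.333/EI.
Compatibility — zero rotation at each built-in end:
  4.667 M_A + 2.333 M_B = 1526
  2.333 M_A + 4.667 M_B = 1957
Solving the pair gives M_A = 156.3 kN·m and M_B = 341.3 kN·m (hogging).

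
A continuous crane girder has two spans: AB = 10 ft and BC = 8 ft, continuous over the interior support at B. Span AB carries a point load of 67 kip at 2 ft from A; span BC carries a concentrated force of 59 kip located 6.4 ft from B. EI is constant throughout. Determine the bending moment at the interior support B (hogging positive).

Insert a hinge at B; M_B is the redundant, and each span becomes simply supported.
Rotations at B on the released spans (each span's end-slope, ×1/EI):
  span AB: point load 67 at a = 2: Pab(L + a)/(6LEI) = 214.4/EI
  span BC: point load 59 at a = 6.4: Pab(L + b)/(6LEI) = 120.8/EI
  relative rotation θ_0 = (214.4 + 120.8)/EI = 335.2/EI
A unit hogging moment at B produces rotation L₁/(3EI) + L₂/(3EI) = 6/EI.
Slope continuity at B: θ_0 = M_B·6/EI, so M_B = 335.2/6 = 55.87 kip·ft (hogging).

M_B = 55.87 kip·ft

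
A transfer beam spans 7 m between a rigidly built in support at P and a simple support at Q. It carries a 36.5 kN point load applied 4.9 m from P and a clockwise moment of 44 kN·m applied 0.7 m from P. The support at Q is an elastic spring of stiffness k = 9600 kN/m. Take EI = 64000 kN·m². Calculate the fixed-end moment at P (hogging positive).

Choose R_Q as the redundant. The primary structure is the cantilever fixed at P.
Primary-structure tip deflection at Q by superposition:
  point load 36.5 at a = 4.9: Pa²(3L − a)/(6EI) = 2352/EI
  clockwise couple 44 at a = 0.7: M₀a(2L − a)/(2EI) = 204.8/EI
  δ_0 = 2556/EI
Flexibility coefficient — unit upward force at Q: δ_{QQ} = L³/(3EI) = 114.3/EI.
With EI = 64000 kN·m²: δ_0 = 0.039944 m and δ_{QQ} = 0.001786 m/kN.
Compatibility — the spring shortens by R_Q/k under the reaction it provides: δ_0 − R_Q·δ_{QQ} = R_Q/k. With 1/k = 0.000104 m/kN, R_Q = δ_0 / (δ_{QQ} + 1/k) = 0.039944 / (0.001786 + 0.000104) = 21.13 kN.
Moment equilibrium about P: M_P = Σ(load moments about P) − R_Q·L = 222.8 − 21.13×7 = 74.96 kN·m.

M_P = 74.96 kN·m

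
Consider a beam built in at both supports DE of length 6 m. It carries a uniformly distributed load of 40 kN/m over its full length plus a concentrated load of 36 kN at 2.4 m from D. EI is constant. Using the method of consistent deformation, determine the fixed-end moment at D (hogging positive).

M_D = 151.1 kN·m

Release both end moments; the primary structure is a simply-supported span DE with redundants M_D and M_E.
Simple-span end rotations at D and E under the given loads:
  at D: UDL 40: wL³/(24EI) = 360/EI
  at E: UDL 40: wL³/(24EI) = 360/EI
  at D: point load 36 at a = 2.4: Pab(L + b)/(6LEI) = 82.94/EI
  at E: point load 36 at a = 2.4: Pab(L + a)/(6LEI) = 72.58/EI
  θ_D0 = 442.9/EI,  θ_E0 = 432.6/EI
Flexibility coefficients: a unit moment at one end gives L/(3EI) there and L/(6EI) at the far end, so f₁₁ = f₂₂ = 2/EI and f₁₂ = f₂₁ = 1/EI.
Compatibility — zero rotation at each built-in end:
  2 M_D + 1 M_E = 442.9
  1 M_D + 2 M_E = 432.6
Solving the pair gives M_D = 151.1 kN·m and M_E = 140.7 kN·m (hogging).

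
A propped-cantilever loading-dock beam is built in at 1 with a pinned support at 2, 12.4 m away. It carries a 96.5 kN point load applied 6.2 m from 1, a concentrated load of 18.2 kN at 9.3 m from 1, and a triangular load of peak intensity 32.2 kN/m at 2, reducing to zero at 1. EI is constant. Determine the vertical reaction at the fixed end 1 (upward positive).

Choose R_2 as the redundant. The primary structure is the cantilever fixed at 1.
Deflection at 2 on the released cantilever, summing each load's contribution:
  point load 96.5 at a = 6.2: Pa²(3L − a)/(6EI) = 19166/EI
  point load 18.2 at a = 9.3: Pa²(3L − a)/(6EI) = 7320/EI
  triangular load, peak 32.2 at the free end: 11w₀L⁴/(120EI) = 69784/EI
  δ_0 = 96269/EI
Tip deflection under a unit load at 2: L³/(3EI) = 635.5/EI.
Compatibility at 2: δ_0 − R_2·δ_{22} = 0, so R_2 = 96269/635.5 = 151.5 kN.
Vertical equilibrium: R_1 = ΣP − R_2 = 314.3 − 151.5 = 162.9 kN.

R_1 = 162.9 kN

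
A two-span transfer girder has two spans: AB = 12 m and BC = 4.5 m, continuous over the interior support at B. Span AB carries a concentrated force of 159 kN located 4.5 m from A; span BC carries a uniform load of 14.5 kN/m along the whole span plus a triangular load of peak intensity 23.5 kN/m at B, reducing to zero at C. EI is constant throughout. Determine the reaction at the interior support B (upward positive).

Take M_B as the redundant. Released structure: two simple spans AB and BC with a hinge at B.
Rotations at B on the released spans (each span's end-slope, ×1/EI):
  span AB: point load 159 at a = 4.5: Pab(L + a)/(6LEI) = 1230/EI
  span BC: UDL 14.5: wL³/(24EI) = 55.05/EI
  span BC: triangular load, peak 23.5: w₀L³/(45EI) = 47.59/EI
  relative rotation θ_0 = (1230 + 102.6)/EI = 1332/EI
A unit hogging moment at B produces rotation L₁/(3EI) + L₂/(3EI) = 5.5/EI.
Slope continuity at B: θ_0 = M_B·5.5/EI, so M_B = 1332/5.5 = 242.3 kN·m (hogging).
Span AB, ΣM about A with M_B applied at B: R_B^{AB}·12 = 715.5 + 242.3, so R_B^{AB} = 79.81 kN and R_A = 159 − 79.81 = 79.19 kN.
Span BC, ΣM about C: R_B^{BC}·4.5 = 305.4 + 242.3, so R_B^{BC} = 121.7 kN and R_C = 118.1 − 121.7 = -3.585 kN.
R_B = 79.81 + 121.7 = 201.5 kN.

R_B = 201.5 kN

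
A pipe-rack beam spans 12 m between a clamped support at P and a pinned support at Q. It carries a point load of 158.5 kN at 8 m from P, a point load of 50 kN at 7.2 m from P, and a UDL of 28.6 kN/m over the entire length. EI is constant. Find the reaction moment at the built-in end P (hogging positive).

Take the reaction at Q as the redundant and release it; the primary structure is a cantilever fixed at P.
Downward deflection at the released point Q due to the loads:
  point load 158.5 at a = 8: Pa²(3L − a)/(6EI) = 47339/EI
  point load 50 at a = 7.2: Pa²(3L − a)/(6EI) = 12442/EI
  UDL 28.6: wL⁴/(8EI) = 74131/EI
  δ_0 = 133911/EI
Tip deflection under a unit load at Q: L³/(3EI) = 576/EI.
The prop prevents deflection at Q: R_Q = δ_0/δ_{QQ} = 133911/576 = 232.5 kN.
Moment equilibrium about P: M_P = Σ(load moments about P) − R_Q·L = 3687 − 232.5×12 = 897.4 kN·m.

M_P = 897.4 kN·m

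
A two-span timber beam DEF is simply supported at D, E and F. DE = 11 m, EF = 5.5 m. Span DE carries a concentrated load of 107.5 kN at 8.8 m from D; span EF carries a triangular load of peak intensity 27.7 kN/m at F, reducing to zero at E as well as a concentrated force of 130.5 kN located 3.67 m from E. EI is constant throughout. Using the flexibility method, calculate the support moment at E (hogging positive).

M_E = 165.2 kN·m

Insert a hinge at E; M_E is the redundant, and each span becomes simply supported.
Discontinuity in slope at E on the released structure — sum the simple-span end rotations:
  span DE: point load 107.5 at a = 8.8: Pab(L + a)/(6LEI) = 624.4/EI
  span EF: triangular load, peak 27.7: 7w₀L³/(360EI) = 89.61/EI
  span EF: point load 130.5 at a = 3.67: Pab(L + b)/(6LEI) = 194.7/EI
  relative rotation θ_0 = (624.4 + 284.3)/EI = 908.6/EI
A unit hogging moment at E produces rotation L₁/(3EI) + L₂/(3EI) = 5.5/EI.
Slope continuity at E: θ_0 = M_E·5.5/EI, so M_E = 908.6/5.5 = 165.2 kN·m (hogging).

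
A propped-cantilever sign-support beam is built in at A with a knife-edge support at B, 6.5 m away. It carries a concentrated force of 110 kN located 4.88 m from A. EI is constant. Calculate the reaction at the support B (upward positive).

R_B = 69.73 kN

Release the roller at B. Primary structure: cantilever fixed at A.
Primary-structure tip deflection at B by superposition:
  point load 110 at a = 4.88: Pa²(3L − a)/(6EI) = 6383/EI
Tip deflection under a unit load at B: L³/(3EI) = 91.54/EI.
Compatibility at B: δ_0 − R_B·δ_{BB} = 0, so R_B = 6383/91.54 = 69.73 kN.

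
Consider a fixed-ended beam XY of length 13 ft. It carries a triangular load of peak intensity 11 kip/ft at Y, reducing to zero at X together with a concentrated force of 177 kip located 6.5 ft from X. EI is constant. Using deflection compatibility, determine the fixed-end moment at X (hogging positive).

M_X = 349.6 kip·ft

Take the two fixed-end moments M_X, M_Y as redundants; the released structure is the simple span XY.
End rotations of the released simple span under the applied load (×1/EI):
  at X: triangular load, peak 11: 7w₀L³/(360EI) = 469.9/EI
  at Y: triangular load, peak 11: w₀L³/(45EI) = 537/EI
  at X: point load 177 at a = 6.5: Pab(L + b)/(6LEI) = 1870/EI
  at Y: point load 177 at a = 6.5: Pab(L + a)/(6LEI) = 1870/EI
  θ_X0 = 2339/EI,  θ_Y0 = 2407/EI
Flexibility coefficients: a unit moment at one end gives L/(3EI) there and L/(6EI) at the far end, so f₁₁ = f₂₂ = 4.333/EI and f₁₂ = f₂₁ = 2.167/EI.
Compatibility — zero rotation at each built-in end:
  4.333 M_X + 2.167 M_Y = 2339
  2.167 M_X + 4.333 M_Y = 2407
Solving the pair gives M_X = 349.6 kip·ft and M_Y = 380.6 kip·ft (hogging).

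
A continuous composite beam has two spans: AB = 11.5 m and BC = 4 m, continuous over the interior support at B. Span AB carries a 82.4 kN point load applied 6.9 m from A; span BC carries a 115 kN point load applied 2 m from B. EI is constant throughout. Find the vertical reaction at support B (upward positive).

Take M_B as the redundant. Released structure: two simple spans AB and BC with a hinge at B.
End slopes at the hinge B, treating each span as simply supported:
  span AB: point load 82.4 at a = 6.9: Pab(L + a)/(6LEI) = 697.4/EI
  span BC: point load 115 at a = 2: Pab(L + b)/(6LEI) = 115/EI
  relative rotation θ_0 = (697.4 + 115)/EI = 812.4/EI
A unit hogging moment at B produces rotation L₁/(3EI) + L₂/(3EI) = 5.167/EI.
Slope continuity at B: θ_0 = M_B·5.167/EI, so M_B = 812.4/5.167 = 157.2 kN·m (hogging).
Span AB, ΣM about A with M_B applied at B: R_B^{AB}·11.5 = 568.6 + 157.2, so R_B^{AB} = 63.11 kN and R_A = 82.4 − 63.11 = 19.29 kN.
Span BC, ΣM about C: R_B^{BC}·4 = 230 + 157.2, so R_B^{BC} = 96.81 kN and R_C = 115 − 96.81 = 18.19 kN.
R_B = 63.11 + 96.81 = 159.9 kN.

R_B = 159.9 kN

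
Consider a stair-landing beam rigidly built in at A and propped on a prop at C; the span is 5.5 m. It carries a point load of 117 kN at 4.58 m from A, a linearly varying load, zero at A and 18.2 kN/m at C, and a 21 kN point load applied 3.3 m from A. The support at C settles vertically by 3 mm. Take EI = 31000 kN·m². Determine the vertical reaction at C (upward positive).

Remove the prop at C; the released (primary) structure is a cantilever built in at A.
Downward deflection at the released point C due to the loads:
  point load 117 at a = 4.58: Pa²(3L − a)/(6EI) = 4876/EI
  triangular load, peak 18.2 at the free end: 11w₀L⁴/(120EI) = 1527/EI
  point load 21 at a = 3.3: Pa²(3L − a)/(6EI) = 503.1/EI
  δ_0 = 6906/EI
Flexibility coefficient — unit upward force at C: δ_{CC} = L³/(3EI) = 55.46/EI.
With EI = 31000 kN·m²: δ_0 = 0.22276 m and δ_{CC} = 0.001789 m/kN.
Compatibility — the beam at C must follow the support down by 0.003 m: δ_0 − R_C·δ_{CC} = 0.003, so R_C = (0.22276 − 0.003)/0.001789 = 122.8 kN.

R_C = 122.8 kN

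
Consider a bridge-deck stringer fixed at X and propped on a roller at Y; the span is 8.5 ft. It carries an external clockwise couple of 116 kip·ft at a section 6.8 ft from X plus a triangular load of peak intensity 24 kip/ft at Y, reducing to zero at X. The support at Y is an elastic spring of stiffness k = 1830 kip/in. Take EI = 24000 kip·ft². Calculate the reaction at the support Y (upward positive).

R_Y = 75.35 kip

Release the roller at Y. Primary structure: cantilever fixed at X.
Deflection at Y on the released cantilever, summing each load's contribution:
  clockwise couple 116 at a = 6.8: M₀a(2L − a)/(2EI) = 4023/EI
  triangular load, peak 24 at the free end: 11w₀L⁴/(120EI) = 11484/EI
  δ_0 = 15507/EI
Tip deflection under a unit load at Y: L³/(3EI) = 204.7/EI.
With EI = 24000 kip·ft²: δ_0 = 0.64613 ft and δ_{YY} = 0.00853 ft/kip.
Compatibility — the spring shortens by R_Y/k under the reaction it provides: δ_0 − R_Y·δ_{YY} = R_Y/k. With 1/k = 1/(1830×12) ft/kip = 0.000046 ft/kip, R_Y = δ_0 / (δ_{YY} + 1/k) = 0.64613 / (0.00853 + 0.000046) = 75.35 kip.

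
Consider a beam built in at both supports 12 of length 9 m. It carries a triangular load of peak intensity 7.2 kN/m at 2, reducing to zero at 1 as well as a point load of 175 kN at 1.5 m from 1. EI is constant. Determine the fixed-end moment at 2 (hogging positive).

M_2 = 65.62 kN·m

Take the two fixed-end moments M_1, M_2 as redundants; the released structure is the simple span 12.
Simple-span end rotations at 1 and 2 under the given loads:
  at 1: triangular load, peak 7.2: 7w₀L³/(360EI) = 102.1/EI
  at 2: triangular load, peak 7.2: w₀L³/(45EI) = 116.6/EI
  at 1: point load 175 at a = 1.5: Pab(L + b)/(6LEI) = 601.6/EI
  at 2: point load 175 at a = 1.5: Pab(L + a)/(6LEI) = 382.8/EI
  θ_10 = 703.6/EI,  θ_20 = 499.5/EI
Flexibility coefficients: a unit moment at one end gives L/(3EI) there and L/(6EI) at the far end, so f₁₁ = f₂₂ = 3/EI and f₁₂ = f₂₁ = 1.5/EI.
Compatibility — zero rotation at each built-in end:
  3 M_1 + 1.5 M_2 = 703.6
  1.5 M_1 + 3 M_2 = 499.5
Solving the pair gives M_1 = 201.7 kN·m and M_2 = 65.62 kN·m (hogging).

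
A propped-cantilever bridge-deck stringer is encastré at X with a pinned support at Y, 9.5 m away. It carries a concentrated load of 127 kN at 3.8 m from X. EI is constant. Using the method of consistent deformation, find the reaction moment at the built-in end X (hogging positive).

Choose R_Y as the redundant. The primary structure is the cantilever fixed at X.
Primary-structure tip deflection at Y by superposition:
  point load 127 at a = 3.8: Pa²(3L − a)/(6EI) = 7549/EI
Tip deflection under a unit load at Y: L³/(3EI) = 285.8/EI.
Compatibility at Y: δ_0 − R_Y·δ_{YY} = 0, so R_Y = 7549/285.8 = 26.42 kN.
Moment equilibrium about X: M_X = Σ(load moments about X) − R_Y·L = 482.6 − 26.42×9.5 = 231.6 kN·m.

M_X = 231.6 kN·m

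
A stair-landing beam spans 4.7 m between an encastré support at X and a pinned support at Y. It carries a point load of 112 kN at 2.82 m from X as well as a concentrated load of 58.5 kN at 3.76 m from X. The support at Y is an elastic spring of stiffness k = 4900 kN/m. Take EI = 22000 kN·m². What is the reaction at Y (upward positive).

Release the roller at Y. Primary structure: cantilever fixed at X.
Free-end deflection of the primary structure under the applied loading (downward +):
  point load 112 at a = 2.82: Pa²(3L − a)/(6EI) = 1674/EI
  point load 58.5 at a = 3.76: Pa²(3L − a)/(6EI) = 1425/EI
  δ_0 = 3100/EI
Tip deflection under a unit load at Y: L³/(3EI) = 34.61/EI.
With EI = 22000 kN·m²: δ_0 = 0.1409 m and δ_{YY} = 0.001573 m/kN.
Compatibility — the spring shortens by R_Y/k under the reaction it provides: δ_0 − R_Y·δ_{YY} = R_Y/k. With 1/k = 0.000204 m/kN, R_Y = δ_0 / (δ_{YY} + 1/k) = 0.1409 / (0.001573 + 0.000204) = 79.28 kN.

R_Y = 79.28 kN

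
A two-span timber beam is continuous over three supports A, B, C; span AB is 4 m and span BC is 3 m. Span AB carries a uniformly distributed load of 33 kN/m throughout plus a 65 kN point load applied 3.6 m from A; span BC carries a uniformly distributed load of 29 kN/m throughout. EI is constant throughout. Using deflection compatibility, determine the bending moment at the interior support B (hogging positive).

M_B = 64.4 kN·m

Release continuity at B by inserting a hinge; the redundant is the internal moment M_B. The primary structure is two simply-supported spans AB and BC.
Discontinuity in slope at B on the released structure — sum the simple-span end rotations:
  span AB: UDL 33: wL³/(24EI) = 88/EI
  span AB: point load 65 at a = 3.6: Pab(L + a)/(6LEI) = 29.64/EI
  span BC: UDL 29: wL³/(24EI) = 32.62/EI
  relative rotation θ_0 = (117.6 + 32.62)/EI = 150.3/EI
A unit hogging moment at B produces rotation L₁/(3EI) + L₂/(3EI) = 2.333/EI.
Compatibility: M_B·(L₁+L₂)/(3EI) = θ_0, giving M_B = 64.4 kN·m (hogging).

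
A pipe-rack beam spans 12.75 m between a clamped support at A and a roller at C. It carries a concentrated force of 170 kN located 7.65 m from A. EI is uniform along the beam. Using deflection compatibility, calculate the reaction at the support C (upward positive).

R_C = 73.44 kN

Take the reaction at C as the redundant and release it; the primary structure is a cantilever fixed at A.
Deflection at C on the released cantilever, summing each load's contribution:
  point load 170 at a = 7.65: Pa²(3L − a)/(6EI) = 50739/EI
Flexibility coefficient — unit upward force at C: δ_{CC} = L³/(3EI) = 690.9/EI.
Compatibility at C: δ_0 − R_C·δ_{CC} = 0, so R_C = 50739/690.9 = 73.44 kN.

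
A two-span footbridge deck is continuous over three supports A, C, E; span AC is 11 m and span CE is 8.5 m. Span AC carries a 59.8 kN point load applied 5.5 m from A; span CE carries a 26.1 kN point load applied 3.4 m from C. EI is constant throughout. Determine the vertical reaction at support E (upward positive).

Insert a hinge at C; M_C is the redundant, and each span becomes simply supported.
End slopes at the hinge C, treating each span as simply supported:
  span AC: point load 59.8 at a = 5.5: Pab(L + a)/(6LEI) = 452.2/EI
  span CE: point load 26.1 at a = 3.4: Pab(L + b)/(6LEI) = 120.7/EI
  relative rotation θ_0 = (452.2 + 120.7)/EI = 572.9/EI
A unit hogging moment at C produces rotation L₁/(3EI) + L₂/(3EI) = 6.5/EI.
Slope continuity at C: θ_0 = M_C·6.5/EI, so M_C = 572.9/6.5 = 88.14 kN·m (hogging).
Span CE, ΣM about E: R_C^{CE}·8.5 = 133.1 + 88.14, so R_C^{CE} = 26.03 kN and R_E = 26.1 − 26.03 = 0.07034 kN.

R_E = 0.07034 kN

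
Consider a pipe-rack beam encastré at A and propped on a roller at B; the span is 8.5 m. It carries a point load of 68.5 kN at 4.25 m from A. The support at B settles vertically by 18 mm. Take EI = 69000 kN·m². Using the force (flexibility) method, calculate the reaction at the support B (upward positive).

Remove the prop at B; the released (primary) structure is a cantilever built in at A.
Primary-structure tip deflection at B by superposition:
  point load 68.5 at a = 4.25: Pa²(3L − a)/(6EI) = 4382/EI
Tip deflection under a unit load at B: L³/(3EI) = 204.7/EI.
With EI = 69000 kN·m²: δ_0 = 0.063508 m and δ_{BB} = 0.002967 m/kN.
Compatibility — the beam at B must follow the support down by 0.018 m: δ_0 − R_B·δ_{BB} = 0.018, so R_B = (0.063508 − 0.018)/0.002967 = 15.34 kN.

R_B = 15.34 kN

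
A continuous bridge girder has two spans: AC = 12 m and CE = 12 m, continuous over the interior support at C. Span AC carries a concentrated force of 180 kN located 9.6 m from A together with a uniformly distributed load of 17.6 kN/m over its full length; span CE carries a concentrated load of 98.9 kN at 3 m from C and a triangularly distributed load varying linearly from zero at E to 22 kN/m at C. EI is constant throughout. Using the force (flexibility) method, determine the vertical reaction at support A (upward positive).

R_A = 98.53 kN

Take M_C as the redundant. Released structure: two simple spans AC and CE with a hinge at C.
Rotations at C on the released spans (each span's end-slope, ×1/EI):
  span AC: point load 180 at a = 9.6: Pab(L + a)/(6LEI) = 1244/EI
  span AC: UDL 17.6: wL³/(24EI) = 1267/EI
  span CE: point load 98.9 at a = 3: Pab(L + b)/(6LEI) = 778.8/EI
  span CE: triangular load, peak 22: w₀L³/(45EI) = 844.8/EI
  relative rotation θ_0 = (2511 + 1624)/EI = 4135/EI
A unit hogging moment at C produces rotation L₁/(3EI) + L₂/(3EI) = 8/EI.
Slope continuity at C: θ_0 = M_C·8/EI, so M_C = 4135/8 = 516.9 kN·m (hogging).
Span AC, ΣM about A with M_C applied at C: R_C^{AC}·12 = 2995 + 516.9, so R_C^{AC} = 292.7 kN and R_A = 391.2 − 292.7 = 98.53 kN.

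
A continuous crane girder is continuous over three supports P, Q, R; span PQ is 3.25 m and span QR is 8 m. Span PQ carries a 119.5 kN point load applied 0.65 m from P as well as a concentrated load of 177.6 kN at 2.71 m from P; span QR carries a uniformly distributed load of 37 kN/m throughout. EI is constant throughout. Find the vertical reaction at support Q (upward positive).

Release continuity at Q by inserting a hinge; the redundant is the internal moment M_Q. The primary structure is two simply-supported spans PQ and QR.
Rotations at Q on the released spans (each span's end-slope, ×1/EI):
  span PQ: point load 119.5 at a = 0.65: Pab(L + a)/(6LEI) = 40.39/EI
  span PQ: point load 177.6 at a = 2.71: Pab(L + a)/(6LEI) = 79.44/EI
  span QR: UDL 37: wL³/(24EI) = 789.3/EI
  relative rotation θ_0 = (119.8 + 789.3)/EI = 909.2/EI
A unit hogging moment at Q produces rotation L₁/(3EI) + L₂/(3EI) = 3.75/EI.
Compatibility: M_Q·(L₁+L₂)/(3EI) = θ_0, giving M_Q = 242.4 kN·m (hogging).
Span PQ, ΣM about P with M_Q applied at Q: R_Q^{PQ}·3.25 = 559 + 242.4, so R_Q^{PQ} = 246.6 kN and R_P = 297.1 − 246.6 = 50.51 kN.
Span QR, ΣM about R: R_Q^{QR}·8 = 1184 + 242.4, so R_Q^{QR} = 178.3 kN and R_R = 296 − 178.3 = 117.7 kN.
R_Q = 246.6 + 178.3 = 424.9 kN.

R_Q = 424.9 kN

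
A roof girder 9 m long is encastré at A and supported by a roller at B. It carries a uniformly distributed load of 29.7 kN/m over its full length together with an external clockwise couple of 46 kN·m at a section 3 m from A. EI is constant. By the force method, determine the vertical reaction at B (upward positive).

R_B = 104.5 kN

Remove the prop at B; the released (primary) structure is a cantilever built in at A.
Primary-structure tip deflection at B by superposition:
  UDL 29.7: wL⁴/(8EI) = 24358/EI
  clockwise couple 46 at a = 3: M₀a(2L − a)/(2EI) = 1035/EI
  δ_0 = 25393/EI
Flexibility coefficient — unit upward force at B: δ_{BB} = L³/(3EI) = 243/EI.
The prop prevents deflection at B: R_B = δ_0/δ_{BB} = 25393/243 = 104.5 kN.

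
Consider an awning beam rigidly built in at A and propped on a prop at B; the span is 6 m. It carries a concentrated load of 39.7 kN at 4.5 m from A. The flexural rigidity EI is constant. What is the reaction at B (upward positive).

Remove the prop at B; the released (primary) structure is a cantilever built in at A.
Downward deflection at the released point B due to the loads:
  point load 39.7 at a = 4.5: Pa²(3L − a)/(6EI) = 1809/EI
Tip deflection under a unit load at B: L³/(3EI) = 72/EI.
Compatibility at B: δ_0 − R_B·δ_{BB} = 0, so R_B = 1809/72 = 25.12 kN.

R_B = 25.12 kN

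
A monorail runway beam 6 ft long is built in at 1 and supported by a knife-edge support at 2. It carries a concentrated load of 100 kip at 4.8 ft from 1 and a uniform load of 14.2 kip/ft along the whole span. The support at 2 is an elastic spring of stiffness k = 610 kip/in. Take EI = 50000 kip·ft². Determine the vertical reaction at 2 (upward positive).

R_2 = 93.48 kip

Remove the prop at 2; the released (primary) structure is a cantilever built in at 1.
Primary-structure tip deflection at 2 by superposition:
  point load 100 at a = 4.8: Pa²(3L − a)/(6EI) = 5069/EI
  UDL 14.2: wL⁴/(8EI) = 2300/EI
  δ_0 = 7369/EI
Flexibility coefficient — unit upward force at 2: δ_{22} = L³/(3EI) = 72/EI.
With EI = 50000 kip·ft²: δ_0 = 0.14738 ft and δ_{22} = 0.00144 ft/kip.
Compatibility — the spring shortens by R_2/k under the reaction it provides: δ_0 − R_2·δ_{22} = R_2/k. With 1/k = 1/(610×12) ft/kip = 0.000137 ft/kip, R_2 = δ_0 / (δ_{22} + 1/k) = 0.14738 / (0.00144 + 0.000137) = 93.48 kip.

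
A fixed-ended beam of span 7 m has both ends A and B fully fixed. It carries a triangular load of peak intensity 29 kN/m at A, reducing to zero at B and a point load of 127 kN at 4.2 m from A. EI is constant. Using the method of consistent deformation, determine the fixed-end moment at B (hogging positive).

Take the two fixed-end moments M_A, M_B as redundants; the released structure is the simple span AB.
On the primary (simply-supported) span, the end slopes from the loading are:
  at A: triangular load, peak 29: w₀L³/(45EI) = 221/EI
  at B: triangular load, peak 29: 7w₀L³/(360EI) = 193.4/EI
  at A: point load 127 at a = 4.2: Pab(L + b)/(6LEI) = 348.5/EI
  at B: point load 127 at a = 4.2: Pab(L + a)/(6LEI) = 398.3/EI
  θ_A0 = 569.5/EI,  θ_B0 = 591.7/EI
Flexibility coefficients: a unit moment at one end gives L/(3EI) there and L/(6EI) at the far end, so f₁₁ = f₂₂ = 2.333/EI and f₁₂ = f₂₁ = 1.167/EI.
Compatibility — zero rotation at each built-in end:
  2.333 M_A + 1.167 M_B = 569.5
  1.167 M_A + 2.333 M_B = 591.7
Solving the pair gives M_A = 156.4 kN·m and M_B = 175.4 kN·m (hogging).

M_B = 175.4 kN·m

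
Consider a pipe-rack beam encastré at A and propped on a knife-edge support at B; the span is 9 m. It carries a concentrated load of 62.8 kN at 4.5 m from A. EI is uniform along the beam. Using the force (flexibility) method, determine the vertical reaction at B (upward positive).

Take the reaction at B as the redundant and release it; the primary structure is a cantilever fixed at A.
Free-end deflection of the primary structure under the applied loading (downward +):
  point load 62.8 at a = 4.5: Pa²(3L − a)/(6EI) = 4769/EI
Flexibility coefficient — unit upward force at B: δ_{BB} = L³/(3EI) = 243/EI.
The prop prevents deflection at B: R_B = δ_0/δ_{BB} = 4769/243 = 19.62 kN.

R_B = 19.62 kN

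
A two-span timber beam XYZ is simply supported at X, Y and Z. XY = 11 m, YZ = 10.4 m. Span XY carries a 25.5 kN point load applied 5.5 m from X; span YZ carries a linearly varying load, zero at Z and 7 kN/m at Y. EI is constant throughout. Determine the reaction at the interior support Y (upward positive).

Take M_Y as the redundant. Released structure: two simple spans XY and YZ with a hinge at Y.
End slopes at the hinge Y, treating each span as simply supported:
  span XY: point load 25.5 at a = 5.5: Pab(L + a)/(6LEI) = 192.8/EI
  span YZ: triangular load, peak 7: w₀L³/(45EI) = 175/EI
  relative rotation θ_0 = (192.8 + 175)/EI = 367.8/EI
A unit hogging moment at Y produces rotation L₁/(3EI) + L₂/(3EI) = 7.133/EI.
Slope continuity at Y: θ_0 = M_Y·7.133/EI, so M_Y = 367.8/7.133 = 51.56 kN·m (hogging).
Span XY, ΣM about X with M_Y applied at Y: R_Y^{XY}·11 = 140.2 + 51.56, so R_Y^{XY} = 17.44 kN and R_X = 25.5 − 17.44 = 8.062 kN.
Span YZ, ΣM about Z: R_Y^{YZ}·10.4 = 252.4 + 51.56, so R_Y^{YZ} = 29.22 kN and R_Z = 36.4 − 29.22 = 7.175 kN.
R_Y = 17.44 + 29.22 = 46.66 kN.

R_Y = 46.66 kN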